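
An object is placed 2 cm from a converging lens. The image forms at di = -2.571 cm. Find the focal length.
1/f = 1/do + 1/di → f = 9.005 cm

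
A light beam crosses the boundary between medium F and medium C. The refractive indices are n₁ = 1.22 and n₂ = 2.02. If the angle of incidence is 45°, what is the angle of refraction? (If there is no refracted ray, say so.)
sin θ₂ = (n₁/n₂)·sin θ₁ = 0.4271 → θ₂ = 25.28°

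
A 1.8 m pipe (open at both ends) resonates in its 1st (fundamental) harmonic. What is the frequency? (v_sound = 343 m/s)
fₙ = nv/(2L) = 95.28 Hz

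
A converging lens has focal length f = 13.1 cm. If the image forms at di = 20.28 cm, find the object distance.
1/do = 1/f − 1/di → do = 37 cm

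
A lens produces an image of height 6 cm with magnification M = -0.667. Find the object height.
ho = |hi|/|M| = 8.996 cm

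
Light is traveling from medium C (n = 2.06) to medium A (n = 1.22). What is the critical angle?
θc = arcsin(n₂/n₁) = 36.32°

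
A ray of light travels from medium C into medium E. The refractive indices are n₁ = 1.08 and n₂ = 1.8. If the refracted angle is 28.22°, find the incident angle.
sin θ₁ = (n₂/n₁)·sin θ₂ → θ₁ = 52.01°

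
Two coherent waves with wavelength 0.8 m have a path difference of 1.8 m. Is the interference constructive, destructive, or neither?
neither (partial) — path difference = 2.25λ, neither a whole number of wavelengths nor an odd multiple of λ/2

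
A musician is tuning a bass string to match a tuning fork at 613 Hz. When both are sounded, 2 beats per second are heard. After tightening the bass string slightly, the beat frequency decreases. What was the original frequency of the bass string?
611 Hz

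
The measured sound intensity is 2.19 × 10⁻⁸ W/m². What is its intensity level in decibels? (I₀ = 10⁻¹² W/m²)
β = 10·log₁₀(I/I₀) = 43.4 dB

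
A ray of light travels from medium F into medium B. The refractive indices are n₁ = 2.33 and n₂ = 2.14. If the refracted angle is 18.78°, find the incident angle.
sin θ₁ = (n₂/n₁)·sin θ₂ → θ₁ = 17.2°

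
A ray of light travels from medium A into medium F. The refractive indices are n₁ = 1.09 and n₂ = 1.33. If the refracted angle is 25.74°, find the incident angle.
sin θ₁ = (n₂/n₁)·sin θ₂ → θ₁ = 32°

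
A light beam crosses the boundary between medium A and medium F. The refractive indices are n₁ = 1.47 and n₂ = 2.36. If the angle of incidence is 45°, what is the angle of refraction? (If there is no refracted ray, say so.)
sin θ₂ = (n₁/n₂)·sin θ₁ = 0.4404 → θ₂ = 26.13°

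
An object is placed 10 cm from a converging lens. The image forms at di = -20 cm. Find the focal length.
1/f = 1/do + 1/di → f = 20 cm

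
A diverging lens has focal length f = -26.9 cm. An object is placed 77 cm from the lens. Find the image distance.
1/di = 1/f − 1/do → di = -19.94 cm (virtual image)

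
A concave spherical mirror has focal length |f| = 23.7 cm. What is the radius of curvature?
R = 2|f| = 47.4 cm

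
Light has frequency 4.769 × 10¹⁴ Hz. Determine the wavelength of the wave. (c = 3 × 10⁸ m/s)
λ = c/f = 629.1 nm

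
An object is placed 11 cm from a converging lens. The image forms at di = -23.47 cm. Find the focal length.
1/f = 1/do + 1/di → f = 20.7 cm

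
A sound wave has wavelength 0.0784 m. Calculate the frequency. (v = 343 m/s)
f = v/λ = 4375 Hz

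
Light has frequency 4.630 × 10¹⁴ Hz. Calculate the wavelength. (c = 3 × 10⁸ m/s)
λ = c/f = 647.9 nm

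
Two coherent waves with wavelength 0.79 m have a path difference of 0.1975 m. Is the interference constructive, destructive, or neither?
neither (partial) — path difference = 0.25λ, neither a whole number of wavelengths nor an odd multiple of λ/2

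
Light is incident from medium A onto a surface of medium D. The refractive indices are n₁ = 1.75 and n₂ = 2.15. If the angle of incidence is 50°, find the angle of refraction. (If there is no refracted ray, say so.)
sin θ₂ = (n₁/n₂)·sin θ₁ = 0.6235 → θ₂ = 38.57°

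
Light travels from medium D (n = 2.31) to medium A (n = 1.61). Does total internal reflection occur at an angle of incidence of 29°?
θc = arcsin(n₂/n₁) = 44.18°; 29° < θc, so no — the ray refracts.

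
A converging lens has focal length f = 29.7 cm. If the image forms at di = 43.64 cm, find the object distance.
1/do = 1/f − 1/di → do = 92.98 cm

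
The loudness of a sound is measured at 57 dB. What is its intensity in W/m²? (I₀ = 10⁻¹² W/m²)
I = I₀·10^(β/10) = 5.01 × 10⁻⁷ W/m²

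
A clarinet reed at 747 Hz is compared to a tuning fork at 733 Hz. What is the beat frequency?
14 Hz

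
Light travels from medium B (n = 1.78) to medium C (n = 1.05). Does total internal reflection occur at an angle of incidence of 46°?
θc = arcsin(n₂/n₁) = 36.15°; 46° > θc, so yes — total internal reflection.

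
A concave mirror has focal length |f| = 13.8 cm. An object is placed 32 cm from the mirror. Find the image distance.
f = +13.8 cm (concave); 1/di = 1/f − 1/do → di = 24.26 cm (real image, in front of mirror)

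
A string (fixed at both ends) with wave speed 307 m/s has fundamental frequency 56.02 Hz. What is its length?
L = v/(2f₁) = 2.74 m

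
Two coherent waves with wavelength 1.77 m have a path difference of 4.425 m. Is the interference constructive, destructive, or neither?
destructive — path difference = 2.5λ, an odd multiple of λ/2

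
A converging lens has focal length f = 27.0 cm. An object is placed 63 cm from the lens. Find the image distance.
1/di = 1/f − 1/do → di = 47.25 cm (real image)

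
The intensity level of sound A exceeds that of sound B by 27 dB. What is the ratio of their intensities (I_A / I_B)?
I_A/I_B = 10^(Δβ/10) = 501.2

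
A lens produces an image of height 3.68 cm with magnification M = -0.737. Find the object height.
ho = |hi|/|M| = 4.993 cm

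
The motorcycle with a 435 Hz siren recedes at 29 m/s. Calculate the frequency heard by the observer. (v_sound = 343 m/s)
f_obs = f·v/(v + v_s) = 401.1 Hz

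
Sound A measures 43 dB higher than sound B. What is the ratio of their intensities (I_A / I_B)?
I_A/I_B = 10^(Δβ/10) = 19950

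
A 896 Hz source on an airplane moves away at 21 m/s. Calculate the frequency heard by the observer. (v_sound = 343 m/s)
f_obs = f·v/(v + v_s) = 844.3 Hz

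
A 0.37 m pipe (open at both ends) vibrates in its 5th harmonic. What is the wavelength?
λₙ = 2L/n = 0.148 m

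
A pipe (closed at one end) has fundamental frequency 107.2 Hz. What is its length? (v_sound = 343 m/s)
L = v/(4f₁) = 0.7999 m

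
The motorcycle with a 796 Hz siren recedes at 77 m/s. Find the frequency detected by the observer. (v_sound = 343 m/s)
f_obs = f·v/(v + v_s) = 650.1 Hz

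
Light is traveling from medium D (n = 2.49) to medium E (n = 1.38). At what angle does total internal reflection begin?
θc = arcsin(n₂/n₁) = 33.66°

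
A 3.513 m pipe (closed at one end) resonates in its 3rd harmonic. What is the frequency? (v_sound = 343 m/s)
fₙ = nv/(4L) = 73.23 Hz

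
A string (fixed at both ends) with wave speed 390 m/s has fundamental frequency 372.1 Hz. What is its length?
L = v/(2f₁) = 0.5241 m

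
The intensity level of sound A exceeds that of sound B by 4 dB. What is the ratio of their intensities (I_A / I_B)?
I_A/I_B = 10^(Δβ/10) = 2.512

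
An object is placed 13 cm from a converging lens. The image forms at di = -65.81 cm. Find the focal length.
1/f = 1/do + 1/di → f = 16.2 cm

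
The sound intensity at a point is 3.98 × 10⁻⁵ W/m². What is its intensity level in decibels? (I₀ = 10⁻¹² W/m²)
β = 10·log₁₀(I/I₀) = 76 dB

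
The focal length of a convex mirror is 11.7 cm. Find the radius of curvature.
R = 2|f| = 23.4 cm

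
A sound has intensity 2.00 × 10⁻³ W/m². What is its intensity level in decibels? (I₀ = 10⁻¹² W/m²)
β = 10·log₁₀(I/I₀) = 93.01 dB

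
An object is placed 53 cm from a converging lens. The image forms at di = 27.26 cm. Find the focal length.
1/f = 1/do + 1/di → f = 18 cm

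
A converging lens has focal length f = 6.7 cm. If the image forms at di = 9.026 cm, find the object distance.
1/do = 1/f − 1/di → do = 26 cm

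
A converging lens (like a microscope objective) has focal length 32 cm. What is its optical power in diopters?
P = 1/f = 3.125 D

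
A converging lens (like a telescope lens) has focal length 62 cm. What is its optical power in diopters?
P = 1/f = 1.613 D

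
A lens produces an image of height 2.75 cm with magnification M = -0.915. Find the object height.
ho = |hi|/|M| = 3.005 cm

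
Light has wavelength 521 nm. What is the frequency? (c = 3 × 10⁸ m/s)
f = c/λ = 5.758 × 10¹⁴ Hz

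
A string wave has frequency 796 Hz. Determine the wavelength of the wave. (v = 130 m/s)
λ = v/f = 0.1633 m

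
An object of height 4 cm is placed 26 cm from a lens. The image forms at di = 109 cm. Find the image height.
hi = (-di/do) × ho = -16.77 cm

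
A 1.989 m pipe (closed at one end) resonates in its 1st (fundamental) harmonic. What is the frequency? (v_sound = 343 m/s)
fₙ = nv/(4L) = 43.11 Hz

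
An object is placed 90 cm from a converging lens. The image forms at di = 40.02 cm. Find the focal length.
1/f = 1/do + 1/di → f = 27.7 cm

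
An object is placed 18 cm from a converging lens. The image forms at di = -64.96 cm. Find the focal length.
1/f = 1/do + 1/di → f = 24.9 cm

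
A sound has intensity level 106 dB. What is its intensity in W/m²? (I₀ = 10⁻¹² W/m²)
I = I₀·10^(β/10) = 3.98 × 10⁻² W/m²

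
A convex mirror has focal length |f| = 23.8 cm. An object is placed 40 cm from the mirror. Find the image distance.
f = −23.8 cm (convex); 1/di = 1/f − 1/do → di = -14.92 cm (virtual image, behind mirror)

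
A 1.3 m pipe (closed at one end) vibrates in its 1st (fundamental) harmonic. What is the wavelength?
λₙ = 4L/n = 5.2 m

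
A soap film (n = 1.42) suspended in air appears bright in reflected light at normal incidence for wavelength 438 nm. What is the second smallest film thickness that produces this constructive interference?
2nt = (m − ½)λ with m = 2 → t = (m − ½)λ/(2n) = 231.3 nm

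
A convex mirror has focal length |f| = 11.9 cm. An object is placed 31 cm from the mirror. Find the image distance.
f = −11.9 cm (convex); 1/di = 1/f − 1/do → di = -8.599 cm (virtual image, behind mirror)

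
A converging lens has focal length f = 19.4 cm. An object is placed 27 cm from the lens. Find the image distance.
1/di = 1/f − 1/do → di = 68.92 cm (real image)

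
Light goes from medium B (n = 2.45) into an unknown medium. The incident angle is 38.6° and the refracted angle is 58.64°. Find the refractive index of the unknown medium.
n₂ = n₁·sin θ₁ / sin θ₂ = 1.79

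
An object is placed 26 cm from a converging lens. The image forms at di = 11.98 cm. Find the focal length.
1/f = 1/do + 1/di → f = 8.201 cm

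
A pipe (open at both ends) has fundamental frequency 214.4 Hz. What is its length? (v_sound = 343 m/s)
L = v/(2f₁) = 0.7999 m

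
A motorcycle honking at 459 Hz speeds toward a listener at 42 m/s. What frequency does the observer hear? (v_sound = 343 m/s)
f_obs = f·v/(v − v_s) = 523 Hz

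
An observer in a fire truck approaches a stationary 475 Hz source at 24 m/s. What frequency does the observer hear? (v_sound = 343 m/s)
f_obs = f·(v + v_o)/v = 508.2 Hz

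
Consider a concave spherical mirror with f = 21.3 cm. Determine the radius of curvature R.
R = 2|f| = 42.6 cm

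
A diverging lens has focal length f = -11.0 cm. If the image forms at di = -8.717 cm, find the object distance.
1/do = 1/f − 1/di → do = 42 cm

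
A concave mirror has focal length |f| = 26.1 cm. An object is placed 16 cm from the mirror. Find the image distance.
f = +26.1 cm (concave); 1/di = 1/f − 1/do → di = -41.35 cm (virtual image, behind mirror)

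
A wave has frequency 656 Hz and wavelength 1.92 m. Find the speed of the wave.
v = fλ = 1260 m/s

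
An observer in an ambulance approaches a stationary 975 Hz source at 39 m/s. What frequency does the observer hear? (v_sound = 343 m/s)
f_obs = f·(v + v_o)/v = 1086 Hz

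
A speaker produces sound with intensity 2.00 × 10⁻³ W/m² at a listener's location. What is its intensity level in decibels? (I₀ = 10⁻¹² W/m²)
β = 10·log₁₀(I/I₀) = 93.01 dB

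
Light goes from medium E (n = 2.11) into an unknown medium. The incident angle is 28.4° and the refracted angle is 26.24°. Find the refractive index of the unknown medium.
n₂ = n₁·sin θ₁ / sin θ₂ = 2.27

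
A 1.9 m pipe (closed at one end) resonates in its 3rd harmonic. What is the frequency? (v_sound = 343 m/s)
fₙ = nv/(4L) = 135.4 Hz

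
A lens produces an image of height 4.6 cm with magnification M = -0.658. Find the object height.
ho = |hi|/|M| = 6.991 cm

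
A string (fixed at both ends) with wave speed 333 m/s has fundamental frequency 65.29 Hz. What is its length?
L = v/(2f₁) = 2.55 m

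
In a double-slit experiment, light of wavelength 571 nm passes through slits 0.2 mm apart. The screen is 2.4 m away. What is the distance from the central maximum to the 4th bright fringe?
y = mλL/d = 27.41 mm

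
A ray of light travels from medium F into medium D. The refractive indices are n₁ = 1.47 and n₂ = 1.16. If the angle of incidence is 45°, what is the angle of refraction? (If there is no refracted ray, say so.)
sin θ₂ = (n₁/n₂)·sin θ₁ = 0.8961 → θ₂ = 63.65°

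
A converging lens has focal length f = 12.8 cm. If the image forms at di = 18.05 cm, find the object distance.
1/do = 1/f − 1/di → do = 44.01 cm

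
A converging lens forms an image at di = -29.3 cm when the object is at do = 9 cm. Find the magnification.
M = −di/do = 3.256 (upright image)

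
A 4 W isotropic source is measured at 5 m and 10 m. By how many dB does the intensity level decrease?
Δβ = 20·log₁₀(r₂/r₁) = 6.021 dB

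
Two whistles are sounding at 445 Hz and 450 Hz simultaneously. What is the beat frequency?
5 Hz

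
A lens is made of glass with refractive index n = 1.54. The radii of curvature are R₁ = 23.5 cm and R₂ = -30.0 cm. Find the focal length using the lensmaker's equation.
1/f = (n − 1)(1/R₁ − 1/R₂) → f = 24.4 cm (converging lens)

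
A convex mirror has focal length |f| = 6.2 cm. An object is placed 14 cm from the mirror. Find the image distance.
f = −6.2 cm (convex); 1/di = 1/f − 1/do → di = -4.297 cm (virtual image, behind mirror)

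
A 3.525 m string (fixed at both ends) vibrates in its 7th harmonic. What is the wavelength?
λₙ = 2L/n = 1.007 m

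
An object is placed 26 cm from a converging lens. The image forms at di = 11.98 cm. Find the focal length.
1/f = 1/do + 1/di → f = 8.201 cm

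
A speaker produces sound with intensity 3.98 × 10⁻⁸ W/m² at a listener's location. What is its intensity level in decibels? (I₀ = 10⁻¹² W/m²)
β = 10·log₁₀(I/I₀) = 46 dB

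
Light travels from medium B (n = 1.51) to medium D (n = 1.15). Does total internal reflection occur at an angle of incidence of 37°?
θc = arcsin(n₂/n₁) = 49.6°; 37° < θc, so no — the ray refracts.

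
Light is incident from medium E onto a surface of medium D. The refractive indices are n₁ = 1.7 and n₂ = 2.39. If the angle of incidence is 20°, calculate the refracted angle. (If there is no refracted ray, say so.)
sin θ₂ = (n₁/n₂)·sin θ₁ = 0.2433 → θ₂ = 14.08°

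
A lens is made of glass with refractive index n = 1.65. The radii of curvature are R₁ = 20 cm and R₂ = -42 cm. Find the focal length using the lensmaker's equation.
1/f = (n − 1)(1/R₁ − 1/R₂) → f = 20.84 cm (converging lens)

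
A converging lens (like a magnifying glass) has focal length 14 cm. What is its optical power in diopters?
P = 1/f = 7.143 D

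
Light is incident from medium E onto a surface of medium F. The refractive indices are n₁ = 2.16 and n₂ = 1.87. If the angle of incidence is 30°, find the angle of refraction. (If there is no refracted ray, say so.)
sin θ₂ = (n₁/n₂)·sin θ₁ = 0.5775 → θ₂ = 35.28°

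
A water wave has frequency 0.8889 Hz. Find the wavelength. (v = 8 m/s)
λ = v/f = 9 m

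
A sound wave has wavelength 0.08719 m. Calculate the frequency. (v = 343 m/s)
f = v/λ = 3934 Hz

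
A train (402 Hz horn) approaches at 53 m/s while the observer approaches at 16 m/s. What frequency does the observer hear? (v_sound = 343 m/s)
f_obs = f·(v + v_o)/(v − v_s) = 497.6 Hz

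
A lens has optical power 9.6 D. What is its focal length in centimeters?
f = 1/P = 10.42 cm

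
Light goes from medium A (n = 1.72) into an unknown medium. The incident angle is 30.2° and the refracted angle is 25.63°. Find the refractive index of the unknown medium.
n₂ = n₁·sin θ₁ / sin θ₂ = 2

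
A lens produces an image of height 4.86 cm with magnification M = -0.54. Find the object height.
ho = |hi|/|M| = 9 cm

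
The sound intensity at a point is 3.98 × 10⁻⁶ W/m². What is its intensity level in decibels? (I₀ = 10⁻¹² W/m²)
β = 10·log₁₀(I/I₀) = 66 dB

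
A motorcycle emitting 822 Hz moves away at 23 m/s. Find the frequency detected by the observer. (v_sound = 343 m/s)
f_obs = f·v/(v + v_s) = 770.3 Hz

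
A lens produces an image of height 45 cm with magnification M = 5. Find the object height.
ho = |hi|/|M| = 9 cm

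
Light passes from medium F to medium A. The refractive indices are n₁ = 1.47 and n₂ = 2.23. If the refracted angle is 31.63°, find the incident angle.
sin θ₁ = (n₂/n₁)·sin θ₂ → θ₁ = 52.71°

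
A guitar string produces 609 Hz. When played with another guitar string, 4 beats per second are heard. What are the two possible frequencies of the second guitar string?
f₂ = 609 ± 4 Hz → 613 Hz or 605 Hz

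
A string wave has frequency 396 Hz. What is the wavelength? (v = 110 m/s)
λ = v/f = 0.2778 m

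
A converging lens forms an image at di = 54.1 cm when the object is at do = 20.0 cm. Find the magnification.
M = −di/do = -2.705 (inverted image)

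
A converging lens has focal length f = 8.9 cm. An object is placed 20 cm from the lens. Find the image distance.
1/di = 1/f − 1/do → di = 16.04 cm (real image)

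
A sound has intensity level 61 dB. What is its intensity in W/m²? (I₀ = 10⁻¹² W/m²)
I = I₀·10^(β/10) = 1.26 × 10⁻⁶ W/m²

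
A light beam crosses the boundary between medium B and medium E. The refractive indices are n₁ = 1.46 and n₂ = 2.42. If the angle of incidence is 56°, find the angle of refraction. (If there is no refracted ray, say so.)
sin θ₂ = (n₁/n₂)·sin θ₁ = 0.5002 → θ₂ = 30.01°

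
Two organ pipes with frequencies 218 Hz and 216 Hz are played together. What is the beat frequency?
2 Hz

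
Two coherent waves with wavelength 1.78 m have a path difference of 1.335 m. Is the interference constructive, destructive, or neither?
neither (partial) — path difference = 0.75λ, neither a whole number of wavelengths nor an odd multiple of λ/2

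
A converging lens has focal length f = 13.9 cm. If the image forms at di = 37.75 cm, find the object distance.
1/do = 1/f − 1/di → do = 22 cm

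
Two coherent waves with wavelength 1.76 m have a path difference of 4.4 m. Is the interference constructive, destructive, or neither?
destructive — path difference = 2.5λ, an odd multiple of λ/2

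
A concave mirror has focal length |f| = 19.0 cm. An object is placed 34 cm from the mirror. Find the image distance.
f = +19.0 cm (concave); 1/di = 1/f − 1/do → di = 43.07 cm (real image, in front of mirror)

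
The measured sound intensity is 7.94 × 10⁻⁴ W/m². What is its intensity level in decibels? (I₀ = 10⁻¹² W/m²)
β = 10·log₁₀(I/I₀) = 89 dB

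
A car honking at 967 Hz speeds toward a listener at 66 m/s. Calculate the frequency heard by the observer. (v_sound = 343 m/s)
f_obs = f·v/(v − v_s) = 1197 Hz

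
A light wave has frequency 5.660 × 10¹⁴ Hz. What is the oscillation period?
T = 1/f = 1.767 × 10⁻¹⁵ s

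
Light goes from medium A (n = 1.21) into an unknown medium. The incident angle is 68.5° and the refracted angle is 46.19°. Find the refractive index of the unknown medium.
n₂ = n₁·sin θ₁ / sin θ₂ = 1.56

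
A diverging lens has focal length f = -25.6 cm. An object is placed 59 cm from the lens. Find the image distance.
1/di = 1/f − 1/do → di = -17.85 cm (virtual image)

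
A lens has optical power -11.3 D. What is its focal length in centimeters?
f = 1/P = -8.85 cm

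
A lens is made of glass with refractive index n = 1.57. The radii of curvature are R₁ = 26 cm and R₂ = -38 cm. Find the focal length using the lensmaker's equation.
1/f = (n − 1)(1/R₁ − 1/R₂) → f = 27.08 cm (converging lens)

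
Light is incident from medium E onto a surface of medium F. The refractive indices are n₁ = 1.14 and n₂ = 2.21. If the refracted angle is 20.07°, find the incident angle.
sin θ₁ = (n₂/n₁)·sin θ₂ → θ₁ = 41.7°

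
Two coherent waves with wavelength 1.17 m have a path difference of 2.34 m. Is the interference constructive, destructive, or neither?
constructive — path difference = 2λ, a whole number of wavelengths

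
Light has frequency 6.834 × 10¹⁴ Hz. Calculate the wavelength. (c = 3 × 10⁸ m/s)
λ = c/f = 439 nm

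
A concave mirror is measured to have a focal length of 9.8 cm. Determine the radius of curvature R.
R = 2|f| = 19.6 cm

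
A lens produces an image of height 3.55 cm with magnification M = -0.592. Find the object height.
ho = |hi|/|M| = 5.997 cm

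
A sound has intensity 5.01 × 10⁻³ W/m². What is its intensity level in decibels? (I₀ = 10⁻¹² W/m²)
β = 10·log₁₀(I/I₀) = 97 dB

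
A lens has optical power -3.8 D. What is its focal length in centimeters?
f = 1/P = -26.32 cm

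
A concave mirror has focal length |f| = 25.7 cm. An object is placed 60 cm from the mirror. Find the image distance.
f = +25.7 cm (concave); 1/di = 1/f − 1/do → di = 44.96 cm (real image, in front of mirror)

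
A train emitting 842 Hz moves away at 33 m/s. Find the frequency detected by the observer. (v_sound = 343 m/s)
f_obs = f·v/(v + v_s) = 768.1 Hz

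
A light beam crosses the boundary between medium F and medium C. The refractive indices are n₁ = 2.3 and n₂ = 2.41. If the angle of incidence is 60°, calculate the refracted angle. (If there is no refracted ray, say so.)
sin θ₂ = (n₁/n₂)·sin θ₁ = 0.8265 → θ₂ = 55.74°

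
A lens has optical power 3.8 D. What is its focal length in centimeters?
f = 1/P = 26.32 cm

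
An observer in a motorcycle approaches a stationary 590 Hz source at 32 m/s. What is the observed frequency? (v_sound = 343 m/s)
f_obs = f·(v + v_o)/v = 645 Hz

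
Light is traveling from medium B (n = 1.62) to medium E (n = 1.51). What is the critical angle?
θc = arcsin(n₂/n₁) = 68.76°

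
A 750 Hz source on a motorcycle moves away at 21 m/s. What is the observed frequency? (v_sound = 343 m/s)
f_obs = f·v/(v + v_s) = 706.7 Hz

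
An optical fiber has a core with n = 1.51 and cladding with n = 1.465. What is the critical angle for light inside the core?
θc = arcsin(n_cladding/n_core) = 75.98°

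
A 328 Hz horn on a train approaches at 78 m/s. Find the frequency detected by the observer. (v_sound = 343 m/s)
f_obs = f·v/(v − v_s) = 424.5 Hz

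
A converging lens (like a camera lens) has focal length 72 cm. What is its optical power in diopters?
P = 1/f = 1.389 D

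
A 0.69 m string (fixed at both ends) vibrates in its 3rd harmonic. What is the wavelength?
λₙ = 2L/n = 0.46 m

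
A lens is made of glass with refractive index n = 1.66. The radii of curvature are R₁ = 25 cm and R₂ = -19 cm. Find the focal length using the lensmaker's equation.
1/f = (n − 1)(1/R₁ − 1/R₂) → f = 16.36 cm (converging lens)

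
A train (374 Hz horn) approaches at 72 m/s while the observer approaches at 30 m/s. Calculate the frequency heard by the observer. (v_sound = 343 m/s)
f_obs = f·(v + v_o)/(v − v_s) = 514.8 Hz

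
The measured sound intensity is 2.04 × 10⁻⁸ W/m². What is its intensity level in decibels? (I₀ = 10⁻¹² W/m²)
β = 10·log₁₀(I/I₀) = 43.1 dB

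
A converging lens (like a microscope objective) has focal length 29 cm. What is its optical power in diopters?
P = 1/f = 3.448 D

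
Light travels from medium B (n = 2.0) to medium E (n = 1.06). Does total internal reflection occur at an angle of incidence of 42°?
θc = arcsin(n₂/n₁) = 32.01°; 42° > θc, so yes — total internal reflection.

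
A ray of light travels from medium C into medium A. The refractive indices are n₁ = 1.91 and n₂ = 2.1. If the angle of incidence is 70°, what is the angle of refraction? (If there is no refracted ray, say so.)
sin θ₂ = (n₁/n₂)·sin θ₁ = 0.8547 → θ₂ = 58.72°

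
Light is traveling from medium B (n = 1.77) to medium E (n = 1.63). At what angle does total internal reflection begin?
θc = arcsin(n₂/n₁) = 67.06°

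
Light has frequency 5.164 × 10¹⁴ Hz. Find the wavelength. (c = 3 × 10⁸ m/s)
λ = c/f = 580.9 nm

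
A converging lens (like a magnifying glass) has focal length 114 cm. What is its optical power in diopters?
P = 1/f = 0.8772 D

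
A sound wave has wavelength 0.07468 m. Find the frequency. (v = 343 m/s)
f = v/λ = 4593 Hz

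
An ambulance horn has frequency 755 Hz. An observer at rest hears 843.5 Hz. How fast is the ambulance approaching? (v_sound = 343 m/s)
v_s = v·(1 − f/f_obs) = 35.99 m/s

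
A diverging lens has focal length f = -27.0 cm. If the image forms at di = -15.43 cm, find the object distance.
1/do = 1/f − 1/di → do = 36.01 cm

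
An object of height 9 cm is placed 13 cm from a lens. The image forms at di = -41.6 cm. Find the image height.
hi = (-di/do) × ho = 28.8 cm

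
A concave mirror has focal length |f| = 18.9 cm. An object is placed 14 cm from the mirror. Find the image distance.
f = +18.9 cm (concave); 1/di = 1/f − 1/do → di = -54 cm (virtual image, behind mirror)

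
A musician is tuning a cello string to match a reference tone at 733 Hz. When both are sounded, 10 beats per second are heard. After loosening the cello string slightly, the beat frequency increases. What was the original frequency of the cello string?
723 Hz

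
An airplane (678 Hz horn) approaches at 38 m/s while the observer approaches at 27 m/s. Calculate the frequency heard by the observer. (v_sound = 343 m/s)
f_obs = f·(v + v_o)/(v − v_s) = 822.5 Hz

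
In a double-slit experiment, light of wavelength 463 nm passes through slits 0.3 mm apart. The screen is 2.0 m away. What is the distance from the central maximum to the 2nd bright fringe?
y = mλL/d = 6.173 mm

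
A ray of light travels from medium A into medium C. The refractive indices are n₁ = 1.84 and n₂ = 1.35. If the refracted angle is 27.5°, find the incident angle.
sin θ₁ = (n₂/n₁)·sin θ₂ → θ₁ = 19.8°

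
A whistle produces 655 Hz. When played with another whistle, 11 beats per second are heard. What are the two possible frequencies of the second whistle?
f₂ = 655 ± 11 Hz → 666 Hz or 644 Hz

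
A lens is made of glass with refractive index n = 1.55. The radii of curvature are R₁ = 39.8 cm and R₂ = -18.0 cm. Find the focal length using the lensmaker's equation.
1/f = (n − 1)(1/R₁ − 1/R₂) → f = 22.54 cm (converging lens)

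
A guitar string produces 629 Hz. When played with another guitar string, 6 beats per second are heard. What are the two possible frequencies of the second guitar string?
f₂ = 629 ± 6 Hz → 635 Hz or 623 Hz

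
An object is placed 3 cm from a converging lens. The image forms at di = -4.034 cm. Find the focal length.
1/f = 1/do + 1/di → f = 11.7 cm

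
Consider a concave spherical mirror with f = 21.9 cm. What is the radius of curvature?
R = 2|f| = 43.8 cm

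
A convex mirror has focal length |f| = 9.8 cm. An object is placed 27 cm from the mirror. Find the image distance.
f = −9.8 cm (convex); 1/di = 1/f − 1/do → di = -7.19 cm (virtual image, behind mirror)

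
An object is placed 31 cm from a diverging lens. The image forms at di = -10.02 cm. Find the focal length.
1/f = 1/do + 1/di → f = -14.81 cm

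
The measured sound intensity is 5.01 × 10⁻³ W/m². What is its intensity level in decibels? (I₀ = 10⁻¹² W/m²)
β = 10·log₁₀(I/I₀) = 97 dB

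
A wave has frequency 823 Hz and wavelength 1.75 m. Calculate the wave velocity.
v = fλ = 1440 m/s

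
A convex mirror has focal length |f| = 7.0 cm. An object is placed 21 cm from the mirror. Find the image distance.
f = −7.0 cm (convex); 1/di = 1/f − 1/do → di = -5.25 cm (virtual image, behind mirror)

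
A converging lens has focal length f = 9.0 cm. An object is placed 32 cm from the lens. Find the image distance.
1/di = 1/f − 1/do → di = 12.52 cm (real image)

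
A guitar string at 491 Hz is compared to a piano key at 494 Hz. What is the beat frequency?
3 Hz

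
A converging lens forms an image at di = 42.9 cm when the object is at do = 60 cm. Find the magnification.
M = −di/do = -0.715 (inverted image)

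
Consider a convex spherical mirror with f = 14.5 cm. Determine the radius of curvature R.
R = 2|f| = 29 cm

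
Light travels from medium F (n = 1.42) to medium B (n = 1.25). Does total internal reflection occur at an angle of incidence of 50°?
θc = arcsin(n₂/n₁) = 61.68°; 50° < θc, so no — the ray refracts.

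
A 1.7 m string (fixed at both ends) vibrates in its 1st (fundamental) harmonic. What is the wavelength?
λₙ = 2L/n = 3.4 m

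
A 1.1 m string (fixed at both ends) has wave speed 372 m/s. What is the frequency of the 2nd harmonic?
fₙ = nv/(2L) = 338.2 Hz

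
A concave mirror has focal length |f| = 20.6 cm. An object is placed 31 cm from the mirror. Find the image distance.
f = +20.6 cm (concave); 1/di = 1/f − 1/do → di = 61.4 cm (real image, in front of mirror)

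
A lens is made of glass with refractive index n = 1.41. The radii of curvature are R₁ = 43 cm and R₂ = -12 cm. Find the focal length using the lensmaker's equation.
1/f = (n − 1)(1/R₁ − 1/R₂) → f = 22.88 cm (converging lens)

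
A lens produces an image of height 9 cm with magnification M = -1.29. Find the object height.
ho = |hi|/|M| = 6.977 cm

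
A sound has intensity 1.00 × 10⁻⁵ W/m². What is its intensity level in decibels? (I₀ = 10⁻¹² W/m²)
β = 10·log₁₀(I/I₀) = 70 dB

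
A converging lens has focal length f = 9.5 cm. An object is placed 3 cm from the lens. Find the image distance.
1/di = 1/f − 1/do → di = -4.385 cm (virtual image)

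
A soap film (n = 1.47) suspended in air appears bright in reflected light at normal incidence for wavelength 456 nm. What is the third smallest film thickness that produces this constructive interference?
2nt = (m − ½)λ with m = 3 → t = (m − ½)λ/(2n) = 387.8 nm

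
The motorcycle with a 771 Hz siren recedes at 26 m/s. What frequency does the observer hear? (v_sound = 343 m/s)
f_obs = f·v/(v + v_s) = 716.7 Hz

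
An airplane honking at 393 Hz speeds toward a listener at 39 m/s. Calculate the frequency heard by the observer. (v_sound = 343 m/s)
f_obs = f·v/(v − v_s) = 443.4 Hz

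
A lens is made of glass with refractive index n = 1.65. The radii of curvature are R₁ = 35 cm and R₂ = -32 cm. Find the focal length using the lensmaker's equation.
1/f = (n − 1)(1/R₁ − 1/R₂) → f = 25.72 cm (converging lens)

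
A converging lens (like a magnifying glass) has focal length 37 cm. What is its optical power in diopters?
P = 1/f = 2.703 D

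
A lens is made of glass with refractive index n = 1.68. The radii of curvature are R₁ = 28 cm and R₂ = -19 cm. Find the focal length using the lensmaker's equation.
1/f = (n − 1)(1/R₁ − 1/R₂) → f = 16.65 cm (converging lens)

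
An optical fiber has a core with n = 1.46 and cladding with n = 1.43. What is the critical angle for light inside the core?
θc = arcsin(n_cladding/n_core) = 78.36°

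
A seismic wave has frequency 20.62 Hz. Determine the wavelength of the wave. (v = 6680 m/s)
λ = v/f = 324 m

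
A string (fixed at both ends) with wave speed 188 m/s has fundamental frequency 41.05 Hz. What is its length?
L = v/(2f₁) = 2.29 m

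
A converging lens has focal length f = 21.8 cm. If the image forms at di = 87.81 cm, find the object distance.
1/do = 1/f − 1/di → do = 29 cm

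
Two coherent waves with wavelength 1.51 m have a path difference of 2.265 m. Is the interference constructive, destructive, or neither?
destructive — path difference = 1.5λ, an odd multiple of λ/2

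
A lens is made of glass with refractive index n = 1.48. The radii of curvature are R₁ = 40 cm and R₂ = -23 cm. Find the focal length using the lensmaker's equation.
1/f = (n − 1)(1/R₁ − 1/R₂) → f = 30.42 cm (converging lens)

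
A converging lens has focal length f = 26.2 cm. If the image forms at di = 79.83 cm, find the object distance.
1/do = 1/f − 1/di → do = 39 cm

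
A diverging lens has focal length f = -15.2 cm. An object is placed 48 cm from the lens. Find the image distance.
1/di = 1/f − 1/do → di = -11.54 cm (virtual image)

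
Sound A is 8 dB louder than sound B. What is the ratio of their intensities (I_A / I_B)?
I_A/I_B = 10^(Δβ/10) = 6.31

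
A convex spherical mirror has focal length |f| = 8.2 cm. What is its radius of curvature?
R = 2|f| = 16.4 cm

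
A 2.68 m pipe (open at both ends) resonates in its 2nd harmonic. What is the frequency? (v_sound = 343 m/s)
fₙ = nv/(2L) = 128 Hz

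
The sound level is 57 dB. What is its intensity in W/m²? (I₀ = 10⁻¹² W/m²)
I = I₀·10^(β/10) = 5.01 × 10⁻⁷ W/m²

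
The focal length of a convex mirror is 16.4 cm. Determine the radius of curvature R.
R = 2|f| = 32.8 cm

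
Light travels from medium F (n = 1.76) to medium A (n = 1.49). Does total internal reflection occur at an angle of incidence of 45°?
θc = arcsin(n₂/n₁) = 57.84°; 45° < θc, so no — the ray refracts.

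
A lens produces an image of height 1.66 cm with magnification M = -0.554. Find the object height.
ho = |hi|/|M| = 2.996 cm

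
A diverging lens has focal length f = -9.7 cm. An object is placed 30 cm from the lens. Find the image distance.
1/di = 1/f − 1/do → di = -7.33 cm (virtual image)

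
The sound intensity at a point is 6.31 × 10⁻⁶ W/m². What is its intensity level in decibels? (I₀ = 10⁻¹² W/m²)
β = 10·log₁₀(I/I₀) = 68 dB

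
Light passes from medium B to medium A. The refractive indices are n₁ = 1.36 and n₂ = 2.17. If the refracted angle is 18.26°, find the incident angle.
sin θ₁ = (n₂/n₁)·sin θ₂ → θ₁ = 30°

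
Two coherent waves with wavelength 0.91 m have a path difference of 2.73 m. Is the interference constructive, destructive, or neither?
constructive — path difference = 3λ, a whole number of wavelengths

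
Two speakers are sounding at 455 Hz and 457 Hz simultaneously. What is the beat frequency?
2 Hz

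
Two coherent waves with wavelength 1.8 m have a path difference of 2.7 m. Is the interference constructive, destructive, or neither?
destructive — path difference = 1.5λ, an odd multiple of λ/2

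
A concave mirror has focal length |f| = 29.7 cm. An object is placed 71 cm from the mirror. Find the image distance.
f = +29.7 cm (concave); 1/di = 1/f − 1/do → di = 51.06 cm (real image, in front of mirror)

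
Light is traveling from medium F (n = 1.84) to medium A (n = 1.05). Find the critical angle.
θc = arcsin(n₂/n₁) = 34.8°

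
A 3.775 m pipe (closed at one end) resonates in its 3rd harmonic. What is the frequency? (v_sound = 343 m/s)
fₙ = nv/(4L) = 68.15 Hz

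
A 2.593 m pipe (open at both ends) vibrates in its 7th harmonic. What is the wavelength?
λₙ = 2L/n = 0.7409 m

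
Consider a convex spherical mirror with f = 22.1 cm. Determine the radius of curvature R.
R = 2|f| = 44.2 cm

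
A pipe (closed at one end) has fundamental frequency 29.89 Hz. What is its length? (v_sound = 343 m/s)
L = v/(4f₁) = 2.869 m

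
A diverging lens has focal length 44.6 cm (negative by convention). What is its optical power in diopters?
P = 1/f = -2.242 D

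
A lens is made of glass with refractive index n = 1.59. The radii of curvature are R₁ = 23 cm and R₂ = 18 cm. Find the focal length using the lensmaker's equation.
1/f = (n − 1)(1/R₁ − 1/R₂) → f = -140.3 cm (diverging lens)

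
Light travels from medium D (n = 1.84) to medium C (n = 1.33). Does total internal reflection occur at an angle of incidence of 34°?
θc = arcsin(n₂/n₁) = 46.29°; 34° < θc, so no — the ray refracts.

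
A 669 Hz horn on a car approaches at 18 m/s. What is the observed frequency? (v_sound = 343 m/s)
f_obs = f·v/(v − v_s) = 706.1 Hz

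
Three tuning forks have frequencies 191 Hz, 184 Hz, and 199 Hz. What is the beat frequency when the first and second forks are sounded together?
7 Hz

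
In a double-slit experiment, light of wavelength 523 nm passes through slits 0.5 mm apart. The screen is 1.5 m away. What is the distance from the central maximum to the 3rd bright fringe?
y = mλL/d = 4.707 mm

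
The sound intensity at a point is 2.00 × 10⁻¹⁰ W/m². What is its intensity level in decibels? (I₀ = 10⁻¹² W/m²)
β = 10·log₁₀(I/I₀) = 23.01 dB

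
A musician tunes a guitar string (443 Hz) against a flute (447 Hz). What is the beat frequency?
4 Hz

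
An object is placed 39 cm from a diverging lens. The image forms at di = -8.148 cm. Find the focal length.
1/f = 1/do + 1/di → f = -10.3 cm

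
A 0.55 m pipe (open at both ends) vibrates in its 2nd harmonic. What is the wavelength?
λₙ = 2L/n = 0.55 m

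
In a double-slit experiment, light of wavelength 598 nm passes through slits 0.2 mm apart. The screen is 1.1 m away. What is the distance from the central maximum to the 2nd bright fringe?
y = mλL/d = 6.578 mm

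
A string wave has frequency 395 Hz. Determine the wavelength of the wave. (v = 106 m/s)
λ = v/f = 0.2684 m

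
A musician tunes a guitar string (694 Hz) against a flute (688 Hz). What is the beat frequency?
6 Hz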